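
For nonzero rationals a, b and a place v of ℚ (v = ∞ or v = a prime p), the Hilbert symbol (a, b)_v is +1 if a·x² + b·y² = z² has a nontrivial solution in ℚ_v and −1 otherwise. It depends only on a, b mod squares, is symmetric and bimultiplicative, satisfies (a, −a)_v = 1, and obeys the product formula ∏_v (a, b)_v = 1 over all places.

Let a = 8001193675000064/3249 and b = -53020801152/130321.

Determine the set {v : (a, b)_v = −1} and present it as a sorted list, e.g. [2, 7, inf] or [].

Mod squares: a ≡ 41, b ≡ -10227778. Check v ∈ {∞, 2, 3, 7, 11, 17, 19, 23, 29, 41}.
v=29: a=29^2·(≡8), b=29^1·(≡5) mod 29; (8|29)=-1, (5|29)=+1; (−1)^{2·1·14}·(-1)^1·(+1)^2 = -1.
v=41: a=41^1·(≡23), b=41^1·(≡14) mod 41; (23|41)=+1, (14|41)=-1; (−1)^{1·1·20}·(+1)^1·(-1)^1 = -1.
v=11: a=11^2·(≡10), b=11^1·(≡2) mod 11; (10|11)=-1, (2|11)=-1; (−1)^{2·1·5}·(-1)^1·(-1)^2 = -1.
v=23: a=23^2·(≡8), b=23^1·(≡11) mod 23; (8|23)=+1, (11|23)=-1; (−1)^{2·1·11}·(+1)^1·(-1)^2 = +1.
v=∞: 41 > 0 and -10227778 < 0  ⇒  (a,b)_∞ = +1.
v=17: a=17^2·(≡14), b=17^1·(≡13) mod 17; (14|17)=-1, (13|17)=+1; (−1)^{2·1·8}·(-1)^1·(+1)^2 = -1.
v=7: a=7^2·(≡6), b=7^0·(≡5) mod 7; (6|7)=-1, (5|7)=-1; (−1)^{2·0·3}·(-1)^0·(-1)^2 = +1.
v=2: v_2(a)=8, v_2(b)=7; units ≡ 1, 7 (mod 8); ε·ε+αω+βω = 0·1+8·0+7·0 ≡ 0  ⇒  (a,b)_2 = +1.
v=19: a=19^-2·(≡10), b=19^-4·(≡6) mod 19; (10|19)=-1, (6|19)=+1; (−1)^{-2·-4·9}·(-1)^-4·(+1)^-2 = +1.
v=3: a=3^-2·(≡2), b=3^4·(≡2) mod 3; (2|3)=-1, (2|3)=-1; (−1)^{-2·4·1}·(-1)^4·(-1)^-2 = +1.
Ram(41, -10227778) = {11, 17, 29, 41}; no ℚ_11-point on the conic.

[11, 17, 29, 41]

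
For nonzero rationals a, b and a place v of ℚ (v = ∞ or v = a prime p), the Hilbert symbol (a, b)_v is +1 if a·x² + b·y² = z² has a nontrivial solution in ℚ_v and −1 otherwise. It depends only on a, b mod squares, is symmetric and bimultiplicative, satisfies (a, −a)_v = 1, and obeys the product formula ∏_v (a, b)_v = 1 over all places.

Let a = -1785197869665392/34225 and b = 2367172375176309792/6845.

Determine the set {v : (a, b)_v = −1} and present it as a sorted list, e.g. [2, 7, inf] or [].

[5, 19]

(a, b) ≡ (-39767, 1560090) mod (ℚ^×)²; places V = {2, 3, 5, 7, 13, 17, 19, 23, 37, 47, ∞}.
(a,b)_3: α=0, u≡1; β=1, v≡1 (mod 3); (1|3)=+1, (1|3)=+1; sign (−1)^0·+1^1·+1^0 = +1.
(a,b)_5: α=-2, u≡2; β=-1, v≡3 (mod 5); (2|5)=-1, (3|5)=-1; sign (−1)^0·-1^-1·-1^-2 = -1.
(a,b)_∞: sgn(-39767)=−, sgn(1560090)=+, so +1.
(a,b)_7: α=5, u≡6; β=5, v≡1 (mod 7); (6|7)=-1, (1|7)=+1; sign (−1)^1·-1^5·+1^5 = +1.
(a,b)_17: α=0, u≡9; β=1, v≡9 (mod 17); (9|17)=+1, (9|17)=+1; sign (−1)^0·+1^1·+1^0 = +1.
(a,b)_2: α=4, β=5; u≡1, v≡5 (mod 8); ε(u)ε(v)=0·0, αω(v)=4·1, βω(u)=5·0; sum ≡ 0  ⇒  +1.
(a,b)_37: α=-2, u≡5; β=-2, v≡2 (mod 37); (5|37)=-1, (2|37)=-1; sign (−1)^0·-1^-2·-1^-2 = +1.
(a,b)_47: α=2, u≡12; β=2, v≡11 (mod 47); (12|47)=+1, (11|47)=-1; sign (−1)^0·+1^2·-1^2 = +1.
(a,b)_19: α=1, u≡4; β=1, v≡4 (mod 19); (4|19)=+1, (4|19)=+1; sign (−1)^1·+1^1·+1^1 = -1.
(a,b)_13: α=1, u≡4; β=2, v≡1 (mod 13); (4|13)=+1, (1|13)=+1; sign (−1)^0·+1^2·+1^1 = +1.
(a,b)_23: α=3, u≡22; β=3, v≡6 (mod 23); (22|23)=-1, (6|23)=+1; sign (−1)^1·-1^3·+1^3 = +1.
|Ram(-39767, 1560090)| = 2, even; anisotropic at {5, 19}.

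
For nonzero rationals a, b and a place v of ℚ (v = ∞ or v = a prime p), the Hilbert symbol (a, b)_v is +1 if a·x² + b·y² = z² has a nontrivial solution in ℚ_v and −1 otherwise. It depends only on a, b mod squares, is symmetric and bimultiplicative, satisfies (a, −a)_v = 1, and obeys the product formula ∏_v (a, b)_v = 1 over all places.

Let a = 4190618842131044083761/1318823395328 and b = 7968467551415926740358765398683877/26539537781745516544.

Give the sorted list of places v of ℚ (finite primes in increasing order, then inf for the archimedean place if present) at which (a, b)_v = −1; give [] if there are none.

[3, 7, 23, 29]

(a, b) ≡ (17, 266133) mod (ℚ^×)²; places V = {2, 3, 7, 11, 13, 17, 19, 23, 29, ∞}.
(a,b)_17: α=-3, u≡8; β=-6, v≡1 (mod 17); (8|17)=+1, (1|17)=+1; sign (−1)^0·+1^-6·+1^-3 = +1.
(a,b)_11: α=2, u≡2; β=4, v≡7 (mod 11); (2|11)=-1, (7|11)=-1; sign (−1)^0·-1^4·-1^2 = +1.
(a,b)_23: α=2, u≡15; β=3, v≡12 (mod 23); (15|23)=-1, (12|23)=+1; sign (−1)^0·-1^3·+1^2 = -1.
(a,b)_2: α=-28, β=-40; u≡1, v≡5 (mod 8); ε(u)ε(v)=0·0, αω(v)=-28·1, βω(u)=-40·0; sum ≡ 0  ⇒  +1.
(a,b)_29: α=2, u≡17; β=3, v≡24 (mod 29); (17|29)=-1, (24|29)=+1; sign (−1)^0·-1^3·+1^2 = -1.
(a,b)_7: α=4, u≡5; β=5, v≡4 (mod 7); (5|7)=-1, (4|7)=+1; sign (−1)^0·-1^5·+1^4 = -1.
(a,b)_19: α=2, u≡6; β=3, v≡4 (mod 19); (6|19)=+1, (4|19)=+1; sign (−1)^0·+1^3·+1^2 = +1.
(a,b)_13: α=2, u≡4; β=2, v≡1 (mod 13); (4|13)=+1, (1|13)=+1; sign (−1)^0·+1^2·+1^2 = +1.
(a,b)_3: α=12, u≡2; β=23, v≡1 (mod 3); (2|3)=-1, (1|3)=+1; sign (−1)^0·-1^23·+1^12 = -1.
(a,b)_∞: sgn(17)=+, sgn(266133)=+, so +1.
(17, 266133 / ℚ) ramifies at {3, 7, 23, 29}: a division algebra.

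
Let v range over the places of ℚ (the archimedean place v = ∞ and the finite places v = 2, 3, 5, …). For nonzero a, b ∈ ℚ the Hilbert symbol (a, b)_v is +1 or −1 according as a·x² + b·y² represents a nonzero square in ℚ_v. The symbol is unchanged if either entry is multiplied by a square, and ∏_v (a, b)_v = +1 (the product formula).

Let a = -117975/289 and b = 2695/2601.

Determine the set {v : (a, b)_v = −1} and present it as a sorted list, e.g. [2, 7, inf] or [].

(a, b) ≡ (-39, 55) mod (ℚ^×)²; places V = {2, 3, 5, 7, 11, 13, 17, ∞}.
(a,b)_5: α=2, u≡4; β=1, v≡4 (mod 5); (4|5)=+1, (4|5)=+1; sign (−1)^0·+1^1·+1^2 = +1.
(a,b)_7: α=0, u≡5; β=2, v≡5 (mod 7); (5|7)=-1, (5|7)=-1; sign (−1)^0·-1^2·-1^0 = +1.
(a,b)_11: α=2, u≡5; β=1, v≡5 (mod 11); (5|11)=+1, (5|11)=+1; sign (−1)^0·+1^1·+1^2 = +1.
(a,b)_∞: sgn(-39)=−, sgn(55)=+, so +1.
(a,b)_17: α=-2, u≡5; β=-2, v≡1 (mod 17); (5|17)=-1, (1|17)=+1; sign (−1)^0·-1^-2·+1^-2 = +1.
(a,b)_13: α=1, u≡4; β=0, v≡4 (mod 13); (4|13)=+1, (4|13)=+1; sign (−1)^0·+1^0·+1^1 = +1.
(a,b)_3: α=1, u≡2; β=-2, v≡1 (mod 3); (2|3)=-1, (1|3)=+1; sign (−1)^0·-1^-2·+1^1 = +1.
(a,b)_2: α=0, β=0; u≡1, v≡7 (mod 8); ε(u)ε(v)=0·1, αω(v)=0·0, βω(u)=0·0; sum ≡ 0  ⇒  +1.
Ram(a, b) = ∅: the form -39·x² + 55·y² − z² is isotropic over every ℚ_v, so by Hasse–Minkowski it is isotropic over ℚ.

[]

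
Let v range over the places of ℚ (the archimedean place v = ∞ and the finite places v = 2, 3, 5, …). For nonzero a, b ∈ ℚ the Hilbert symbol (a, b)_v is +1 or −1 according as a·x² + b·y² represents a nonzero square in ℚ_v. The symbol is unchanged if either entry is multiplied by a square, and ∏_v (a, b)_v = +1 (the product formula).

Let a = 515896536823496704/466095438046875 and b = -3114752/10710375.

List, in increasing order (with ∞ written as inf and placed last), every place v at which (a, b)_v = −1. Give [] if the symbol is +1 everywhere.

[5, 29]

(a, b) ≡ (20010, -345) mod (ℚ^×)²; places V = {2, 3, 5, 7, 13, 17, 23, 29, ∞}.
(a,b)_2: α=19, β=8; u≡5, v≡7 (mod 8); ε(u)ε(v)=0·1, αω(v)=19·0, βω(u)=8·1; sum ≡ 0  ⇒  +1.
(a,b)_17: α=2, u≡15; β=0, v≡5 (mod 17); (15|17)=+1, (5|17)=-1; sign (−1)^0·+1^0·-1^2 = +1.
(a,b)_29: α=-1, u≡6; β=0, v≡10 (mod 29); (6|29)=+1, (10|29)=-1; sign (−1)^0·+1^0·-1^-1 = -1.
(a,b)_7: α=-4, u≡1; β=0, v≡6 (mod 7); (1|7)=+1, (6|7)=-1; sign (−1)^0·+1^0·-1^-4 = +1.
(a,b)_13: α=-4, u≡4; β=-4, v≡2 (mod 13); (4|13)=+1, (2|13)=-1; sign (−1)^0·+1^-4·-1^-4 = +1.
(a,b)_∞: sgn(20010)=+, sgn(-345)=−, so +1.
(a,b)_23: α=7, u≡22; β=3, v≡6 (mod 23); (22|23)=-1, (6|23)=+1; sign (−1)^1·-1^3·+1^7 = +1.
(a,b)_3: α=-1, u≡1; β=-1, v≡2 (mod 3); (1|3)=+1, (2|3)=-1; sign (−1)^1·+1^-1·-1^-1 = +1.
(a,b)_5: α=-7, u≡2; β=-3, v≡1 (mod 5); (2|5)=-1, (1|5)=+1; sign (−1)^0·-1^-3·+1^-7 = -1.
Ram(20010, -345) = {5, 29}; no ℚ_5-point on the conic.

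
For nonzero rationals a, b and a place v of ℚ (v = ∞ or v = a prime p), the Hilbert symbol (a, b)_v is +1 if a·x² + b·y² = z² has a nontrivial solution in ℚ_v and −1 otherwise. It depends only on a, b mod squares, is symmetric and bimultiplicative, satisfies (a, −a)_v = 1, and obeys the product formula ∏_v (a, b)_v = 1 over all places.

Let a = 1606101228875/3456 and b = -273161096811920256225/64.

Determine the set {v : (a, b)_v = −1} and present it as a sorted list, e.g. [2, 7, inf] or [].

Mod squares: a ≡ 72930, b ≡ -969. Check v ∈ {∞, 2, 3, 5, 11, 13, 17, 19}.
v=2: v_2(a)=-7, v_2(b)=-6; units ≡ 1, 7 (mod 8); ε·ε+αω+βω = 0·1+-7·0+-6·0 ≡ 0  ⇒  (a,b)_2 = +1.
v=19: a=19^2·(≡13), b=19^5·(≡5) mod 19; (13|19)=-1, (5|19)=+1; (−1)^{2·5·9}·(-1)^5·(+1)^2 = -1.
v=17: a=17^1·(≡12), b=17^3·(≡11) mod 17; (12|17)=-1, (11|17)=-1; (−1)^{1·3·8}·(-1)^3·(-1)^1 = +1.
v=5: a=5^3·(≡1), b=5^2·(≡4) mod 5; (1|5)=+1, (4|5)=+1; (−1)^{3·2·2}·(+1)^2·(+1)^3 = +1.
v=3: a=3^-3·(≡1), b=3^1·(≡1) mod 3; (1|3)=+1, (1|3)=+1; (−1)^{-3·1·1}·(+1)^1·(+1)^-3 = -1.
v=∞: 72930 > 0 and -969 < 0  ⇒  (a,b)_∞ = +1.
v=11: a=11^5·(≡7), b=11^6·(≡6) mod 11; (7|11)=-1, (6|11)=-1; (−1)^{5·6·5}·(-1)^6·(-1)^5 = -1.
v=13: a=13^1·(≡11), b=13^2·(≡7) mod 13; (11|13)=-1, (7|13)=-1; (−1)^{1·2·6}·(-1)^2·(-1)^1 = -1.
Ram(72930, -969) = {3, 11, 13, 19}; no ℚ_3-point on the conic.

[3, 11, 13, 19]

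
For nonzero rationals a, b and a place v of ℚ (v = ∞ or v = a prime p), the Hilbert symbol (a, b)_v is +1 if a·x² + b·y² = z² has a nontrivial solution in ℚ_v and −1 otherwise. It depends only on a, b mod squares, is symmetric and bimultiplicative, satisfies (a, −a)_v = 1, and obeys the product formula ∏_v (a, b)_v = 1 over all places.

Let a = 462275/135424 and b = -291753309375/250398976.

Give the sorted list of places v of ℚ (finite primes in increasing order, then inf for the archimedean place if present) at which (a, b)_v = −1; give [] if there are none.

[3, 17]

Mod squares: a ≡ 11, b ≡ -255. Check v ∈ {∞, 2, 3, 5, 11, 17, 23, 41, 43}.
v=3: a=3^0·(≡2), b=3^3·(≡2) mod 3; (2|3)=-1, (2|3)=-1; (−1)^{0·3·1}·(-1)^3·(-1)^0 = -1.
v=17: a=17^0·(≡14), b=17^1·(≡15) mod 17; (14|17)=-1, (15|17)=+1; (−1)^{0·1·8}·(-1)^1·(+1)^0 = -1.
v=2: v_2(a)=-8, v_2(b)=-8; units ≡ 3, 1 (mod 8); ε·ε+αω+βω = 1·0+-8·0+-8·1 ≡ 0  ⇒  (a,b)_2 = +1.
v=∞: 11 > 0 and -255 < 0  ⇒  (a,b)_∞ = +1.
v=5: a=5^2·(≡4), b=5^5·(≡1) mod 5; (4|5)=+1, (1|5)=+1; (−1)^{2·5·2}·(+1)^5·(+1)^2 = +1.
v=43: a=43^0·(≡4), b=43^-2·(≡30) mod 43; (4|43)=+1, (30|43)=-1; (−1)^{0·-2·21}·(+1)^-2·(-1)^0 = +1.
v=11: a=11^1·(≡9), b=11^2·(≡9) mod 11; (9|11)=+1, (9|11)=+1; (−1)^{1·2·5}·(+1)^2·(+1)^1 = +1.
v=41: a=41^2·(≡29), b=41^2·(≡36) mod 41; (29|41)=-1, (36|41)=+1; (−1)^{2·2·20}·(-1)^2·(+1)^2 = +1.
v=23: a=23^-2·(≡7), b=23^-2·(≡14) mod 23; (7|23)=-1, (14|23)=-1; (−1)^{-2·-2·11}·(-1)^-2·(-1)^-2 = +1.
(11, -255 / ℚ) ramifies at {3, 17}: a division algebra.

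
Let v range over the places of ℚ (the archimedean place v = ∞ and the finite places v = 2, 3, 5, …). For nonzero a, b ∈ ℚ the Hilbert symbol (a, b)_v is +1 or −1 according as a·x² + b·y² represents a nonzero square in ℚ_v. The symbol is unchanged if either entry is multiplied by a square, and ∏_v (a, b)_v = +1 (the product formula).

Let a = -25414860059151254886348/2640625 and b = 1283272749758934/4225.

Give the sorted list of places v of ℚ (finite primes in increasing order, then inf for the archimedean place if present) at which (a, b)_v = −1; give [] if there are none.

[2, 53]

Mod squares: a ≡ -483923, b ≡ 116353974. Check v ∈ {∞, 2, 3, 5, 7, 11, 13, 29, 31, 37, 41, 53}.
v=37: a=37^1·(≡23), b=37^1·(≡35) mod 37; (23|37)=-1, (35|37)=-1; (−1)^{1·1·18}·(-1)^1·(-1)^1 = +1.
v=7: a=7^2·(≡1), b=7^0·(≡1) mod 7; (1|7)=+1, (1|7)=+1; (−1)^{2·0·3}·(+1)^0·(+1)^2 = +1.
v=11: a=11^1·(≡7), b=11^1·(≡1) mod 11; (7|11)=-1, (1|11)=+1; (−1)^{1·1·5}·(-1)^1·(+1)^1 = +1.
v=41: a=41^3·(≡33), b=41^2·(≡37) mod 41; (33|41)=+1, (37|41)=+1; (−1)^{3·2·20}·(+1)^2·(+1)^3 = +1.
v=31: a=31^2·(≡1), b=31^1·(≡24) mod 31; (1|31)=+1, (24|31)=-1; (−1)^{2·1·15}·(+1)^1·(-1)^2 = +1.
v=2: v_2(a)=2, v_2(b)=1; units ≡ 5, 3 (mod 8); ε·ε+αω+βω = 0·1+2·1+1·1 ≡ 1  ⇒  (a,b)_2 = -1.
v=5: a=5^-6·(≡3), b=5^-2·(≡1) mod 5; (3|5)=-1, (1|5)=+1; (−1)^{-6·-2·2}·(-1)^-2·(+1)^-6 = +1.
v=3: a=3^10·(≡1), b=3^9·(≡1) mod 3; (1|3)=+1, (1|3)=+1; (−1)^{10·9·1}·(+1)^9·(+1)^10 = +1.
v=53: a=53^2·(≡33), b=53^1·(≡35) mod 53; (33|53)=-1, (35|53)=-1; (−1)^{2·1·26}·(-1)^1·(-1)^2 = -1.
v=29: a=29^1·(≡21), b=29^1·(≡21) mod 29; (21|29)=-1, (21|29)=-1; (−1)^{1·1·14}·(-1)^1·(-1)^1 = +1.
v=∞: -483923 < 0 and 116353974 > 0  ⇒  (a,b)_∞ = +1.
v=13: a=13^-2·(≡11), b=13^-2·(≡1) mod 13; (11|13)=-1, (1|13)=+1; (−1)^{-2·-2·6}·(-1)^-2·(+1)^-2 = +1.
|Ram(-483923, 116353974)| = 2, even; anisotropic at {2, 53}.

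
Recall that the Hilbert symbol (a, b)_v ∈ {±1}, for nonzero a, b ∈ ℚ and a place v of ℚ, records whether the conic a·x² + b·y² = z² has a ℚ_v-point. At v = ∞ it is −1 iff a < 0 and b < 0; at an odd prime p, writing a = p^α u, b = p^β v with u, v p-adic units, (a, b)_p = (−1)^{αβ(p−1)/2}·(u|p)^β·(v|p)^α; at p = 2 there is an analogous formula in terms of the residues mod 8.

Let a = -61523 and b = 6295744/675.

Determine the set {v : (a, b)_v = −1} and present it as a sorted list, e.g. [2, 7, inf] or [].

Mod squares: a ≡ -61523, b ≡ 295113. Check v ∈ {∞, 2, 3, 5, 7, 11, 13, 17, 23, 47}.
v=3: a=3^0·(≡1), b=3^-3·(≡1) mod 3; (1|3)=+1, (1|3)=+1; (−1)^{0·-3·1}·(+1)^-3·(+1)^0 = +1.
v=13: a=13^0·(≡6), b=13^1·(≡1) mod 13; (6|13)=-1, (1|13)=+1; (−1)^{0·1·6}·(-1)^1·(+1)^0 = -1.
v=11: a=11^1·(≡6), b=11^0·(≡1) mod 11; (6|11)=-1, (1|11)=+1; (−1)^{1·0·5}·(-1)^0·(+1)^1 = +1.
v=47: a=47^1·(≡7), b=47^1·(≡25) mod 47; (7|47)=+1, (25|47)=+1; (−1)^{1·1·23}·(+1)^1·(+1)^1 = -1.
v=17: a=17^1·(≡2), b=17^0·(≡14) mod 17; (2|17)=+1, (14|17)=-1; (−1)^{1·0·8}·(+1)^0·(-1)^1 = -1.
v=2: v_2(a)=0, v_2(b)=6; units ≡ 5, 1 (mod 8); ε·ε+αω+βω = 0·0+0·0+6·1 ≡ 0  ⇒  (a,b)_2 = +1.
v=5: a=5^0·(≡2), b=5^-2·(≡2) mod 5; (2|5)=-1, (2|5)=-1; (−1)^{0·-2·2}·(-1)^-2·(-1)^0 = +1.
v=∞: -61523 < 0 and 295113 > 0  ⇒  (a,b)_∞ = +1.
v=23: a=23^0·(≡2), b=23^1·(≡15) mod 23; (2|23)=+1, (15|23)=-1; (−1)^{0·1·11}·(+1)^1·(-1)^0 = +1.
v=7: a=7^1·(≡3), b=7^1·(≡6) mod 7; (3|7)=-1, (6|7)=-1; (−1)^{1·1·3}·(-1)^1·(-1)^1 = -1.
Ram(-61523, 295113) = {7, 13, 17, 47}; no ℚ_7-point on the conic.

[7, 13, 17, 47]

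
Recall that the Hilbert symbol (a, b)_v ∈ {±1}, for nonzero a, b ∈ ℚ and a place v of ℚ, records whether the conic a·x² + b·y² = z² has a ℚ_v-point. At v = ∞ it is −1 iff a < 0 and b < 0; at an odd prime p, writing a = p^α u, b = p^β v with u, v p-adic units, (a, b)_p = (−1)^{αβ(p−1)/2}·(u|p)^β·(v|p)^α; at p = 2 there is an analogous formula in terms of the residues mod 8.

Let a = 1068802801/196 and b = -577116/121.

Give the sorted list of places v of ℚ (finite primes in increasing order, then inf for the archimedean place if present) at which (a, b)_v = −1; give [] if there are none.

[17, 23]

(a, b) ≡ (8833081, -16031) mod (ℚ^×)²; places V = {2, 3, 7, 11, 17, 19, 23, 29, 41, ∞}.
(a,b)_3: α=0, u≡1; β=2, v≡1 (mod 3); (1|3)=+1, (1|3)=+1; sign (−1)^0·+1^2·+1^0 = +1.
(a,b)_∞: sgn(8833081)=+, sgn(-16031)=−, so +1.
(a,b)_29: α=1, u≡11; β=0, v≡20 (mod 29); (11|29)=-1, (20|29)=+1; sign (−1)^0·-1^0·+1^1 = +1.
(a,b)_23: α=1, u≡8; β=1, v≡4 (mod 23); (8|23)=+1, (4|23)=+1; sign (−1)^1·+1^1·+1^1 = -1.
(a,b)_2: α=-2, β=2; u≡1, v≡1 (mod 8); ε(u)ε(v)=0·0, αω(v)=-2·0, βω(u)=2·0; sum ≡ 0  ⇒  +1.
(a,b)_11: α=2, u≡9; β=-2, v≡10 (mod 11); (9|11)=+1, (10|11)=-1; sign (−1)^0·+1^-2·-1^2 = +1.
(a,b)_17: α=1, u≡3; β=1, v≡9 (mod 17); (3|17)=-1, (9|17)=+1; sign (−1)^0·-1^1·+1^1 = -1.
(a,b)_7: α=-2, u≡6; β=0, v≡3 (mod 7); (6|7)=-1, (3|7)=-1; sign (−1)^0·-1^0·-1^-2 = +1.
(a,b)_19: α=1, u≡5; β=0, v≡4 (mod 19); (5|19)=+1, (4|19)=+1; sign (−1)^0·+1^0·+1^1 = +1.
(a,b)_41: α=1, u≡6; β=1, v≡27 (mod 41); (6|41)=-1, (27|41)=-1; sign (−1)^0·-1^1·-1^1 = +1.
|Ram(8833081, -16031)| = 2, even; anisotropic at {17, 23}.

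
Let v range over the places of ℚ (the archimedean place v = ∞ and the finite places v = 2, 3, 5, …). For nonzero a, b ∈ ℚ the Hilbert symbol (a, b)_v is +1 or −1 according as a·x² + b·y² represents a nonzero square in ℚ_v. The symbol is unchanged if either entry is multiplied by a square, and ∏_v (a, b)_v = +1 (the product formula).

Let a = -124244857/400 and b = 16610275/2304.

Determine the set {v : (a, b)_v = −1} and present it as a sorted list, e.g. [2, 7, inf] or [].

[2, 11]

Mod squares: a ≡ -3553, b ≡ 19. Check v ∈ {∞, 2, 3, 5, 11, 17, 19}.
v=17: a=17^3·(≡14), b=17^2·(≡13) mod 17; (14|17)=-1, (13|17)=+1; (−1)^{3·2·8}·(-1)^2·(+1)^3 = +1.
v=11: a=11^3·(≡8), b=11^2·(≡10) mod 11; (8|11)=-1, (10|11)=-1; (−1)^{3·2·5}·(-1)^2·(-1)^3 = -1.
v=19: a=19^1·(≡8), b=19^1·(≡7) mod 19; (8|19)=-1, (7|19)=+1; (−1)^{1·1·9}·(-1)^1·(+1)^1 = +1.
v=5: a=5^-2·(≡3), b=5^2·(≡4) mod 5; (3|5)=-1, (4|5)=+1; (−1)^{-2·2·2}·(-1)^2·(+1)^-2 = +1.
v=2: v_2(a)=-4, v_2(b)=-8; units ≡ 7, 3 (mod 8); ε·ε+αω+βω = 1·1+-4·1+-8·0 ≡ 1  ⇒  (a,b)_2 = -1.
v=3: a=3^0·(≡2), b=3^-2·(≡1) mod 3; (2|3)=-1, (1|3)=+1; (−1)^{0·-2·1}·(-1)^-2·(+1)^0 = +1.
v=∞: -3553 < 0 and 19 > 0  ⇒  (a,b)_∞ = +1.
|Ram(-3553, 19)| = 2, even; anisotropic at {2, 11}.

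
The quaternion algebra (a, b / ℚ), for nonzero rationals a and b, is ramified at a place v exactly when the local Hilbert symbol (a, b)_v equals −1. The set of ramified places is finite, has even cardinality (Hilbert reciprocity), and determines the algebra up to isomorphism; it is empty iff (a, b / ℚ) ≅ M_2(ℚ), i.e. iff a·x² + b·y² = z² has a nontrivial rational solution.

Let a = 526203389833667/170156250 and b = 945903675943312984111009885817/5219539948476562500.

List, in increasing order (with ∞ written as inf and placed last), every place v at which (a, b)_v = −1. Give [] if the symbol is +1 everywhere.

[5, 7]

Mod squares: a ≡ 15470, b ≡ 17. Check v ∈ {∞, 2, 3, 5, 7, 11, 13, 17, 19, 29, 53}.
v=3: a=3^-2·(≡2), b=3^-2·(≡2) mod 3; (2|3)=-1, (2|3)=-1; (−1)^{-2·-2·1}·(-1)^-2·(-1)^-2 = +1.
v=13: a=13^5·(≡5), b=13^12·(≡10) mod 13; (5|13)=-1, (10|13)=+1; (−1)^{5·12·6}·(-1)^12·(+1)^5 = +1.
v=7: a=7^3·(≡3), b=7^6·(≡3) mod 7; (3|7)=-1, (3|7)=-1; (−1)^{3·6·3}·(-1)^6·(-1)^3 = -1.
v=2: v_2(a)=-1, v_2(b)=-2; units ≡ 7, 1 (mod 8); ε·ε+αω+βω = 1·0+-1·0+-2·0 ≡ 0  ⇒  (a,b)_2 = +1.
v=5: a=5^-7·(≡4), b=5^-10·(≡3) mod 5; (4|5)=+1, (3|5)=-1; (−1)^{-7·-10·2}·(+1)^-10·(-1)^-7 = -1.
v=19: a=19^0·(≡5), b=19^-2·(≡6) mod 19; (5|19)=+1, (6|19)=+1; (−1)^{0·-2·9}·(+1)^-2·(+1)^0 = +1.
v=29: a=29^2·(≡4), b=29^2·(≡14) mod 29; (4|29)=+1, (14|29)=-1; (−1)^{2·2·14}·(+1)^2·(-1)^2 = +1.
v=53: a=53^0·(≡15), b=53^-2·(≡9) mod 53; (15|53)=+1, (9|53)=+1; (−1)^{0·-2·26}·(+1)^-2·(+1)^0 = +1.
v=11: a=11^-2·(≡4), b=11^-4·(≡10) mod 11; (4|11)=+1, (10|11)=-1; (−1)^{-2·-4·5}·(+1)^-4·(-1)^-2 = +1.
v=17: a=17^3·(≡2), b=17^7·(≡16) mod 17; (2|17)=+1, (16|17)=+1; (−1)^{3·7·8}·(+1)^7·(+1)^3 = +1.
v=∞: 15470 > 0 and 17 > 0  ⇒  (a,b)_∞ = +1.
|Ram(15470, 17)| = 2, even; anisotropic at {5, 7}.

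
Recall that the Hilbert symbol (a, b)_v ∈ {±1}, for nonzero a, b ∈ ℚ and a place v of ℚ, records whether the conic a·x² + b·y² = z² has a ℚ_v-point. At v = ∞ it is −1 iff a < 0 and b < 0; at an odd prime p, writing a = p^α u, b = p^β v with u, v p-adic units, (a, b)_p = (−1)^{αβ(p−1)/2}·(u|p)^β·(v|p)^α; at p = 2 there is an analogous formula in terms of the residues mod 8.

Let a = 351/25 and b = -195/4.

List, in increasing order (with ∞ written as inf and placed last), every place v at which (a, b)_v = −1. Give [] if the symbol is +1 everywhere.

[3, 13]

Mod squares: a ≡ 39, b ≡ -195. Check v ∈ {∞, 2, 3, 5, 13}.
v=13: a=13^1·(≡12), b=13^1·(≡6) mod 13; (12|13)=+1, (6|13)=-1; (−1)^{1·1·6}·(+1)^1·(-1)^1 = -1.
v=∞: 39 > 0 and -195 < 0  ⇒  (a,b)_∞ = +1.
v=2: v_2(a)=0, v_2(b)=-2; units ≡ 7, 5 (mod 8); ε·ε+αω+βω = 1·0+0·1+-2·0 ≡ 0  ⇒  (a,b)_2 = +1.
v=5: a=5^-2·(≡1), b=5^1·(≡4) mod 5; (1|5)=+1, (4|5)=+1; (−1)^{-2·1·2}·(+1)^1·(+1)^-2 = +1.
v=3: a=3^3·(≡1), b=3^1·(≡1) mod 3; (1|3)=+1, (1|3)=+1; (−1)^{3·1·1}·(+1)^1·(+1)^3 = -1.
(39, -195 / ℚ) ramifies at {3, 13}: a division algebra.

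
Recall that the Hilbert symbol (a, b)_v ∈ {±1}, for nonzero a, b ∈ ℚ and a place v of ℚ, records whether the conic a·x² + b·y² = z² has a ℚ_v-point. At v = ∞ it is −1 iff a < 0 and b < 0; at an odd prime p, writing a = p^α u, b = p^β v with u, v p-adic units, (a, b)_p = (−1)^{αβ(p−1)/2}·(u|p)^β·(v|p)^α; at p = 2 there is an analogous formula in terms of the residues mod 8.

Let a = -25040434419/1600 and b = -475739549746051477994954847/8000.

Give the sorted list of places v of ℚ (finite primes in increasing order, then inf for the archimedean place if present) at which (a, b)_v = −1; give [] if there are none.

(a, b) ≡ (-136059, -46835) mod (ℚ^×)²; places V = {2, 3, 5, 7, 11, 13, 17, 19, 29, 31, ∞}.
(a,b)_11: α=3, u≡8; β=6, v≡4 (mod 11); (8|11)=-1, (4|11)=+1; sign (−1)^0·-1^6·+1^3 = +1.
(a,b)_5: α=-2, u≡4; β=-3, v≡2 (mod 5); (4|5)=+1, (2|5)=-1; sign (−1)^0·+1^-3·-1^-2 = +1.
(a,b)_3: α=3, u≡1; β=10, v≡1 (mod 3); (1|3)=+1, (1|3)=+1; sign (−1)^0·+1^10·+1^3 = +1.
(a,b)_19: α=1, u≡13; β=3, v≡11 (mod 19); (13|19)=-1, (11|19)=+1; sign (−1)^1·-1^3·+1^1 = +1.
(a,b)_17: α=0, u≡4; β=1, v≡16 (mod 17); (4|17)=+1, (16|17)=+1; sign (−1)^0·+1^1·+1^0 = +1.
(a,b)_29: α=0, u≡1; β=1, v≡24 (mod 29); (1|29)=+1, (24|29)=+1; sign (−1)^0·+1^1·+1^0 = +1.
(a,b)_13: α=2, u≡3; β=4, v≡9 (mod 13); (3|13)=+1, (9|13)=+1; sign (−1)^0·+1^4·+1^2 = +1.
(a,b)_∞: sgn(-136059)=−, sgn(-46835)=−, so -1.
(a,b)_7: α=1, u≡2; β=2, v≡4 (mod 7); (2|7)=+1, (4|7)=+1; sign (−1)^0·+1^2·+1^1 = +1.
(a,b)_2: α=-6, β=-6; u≡5, v≡5 (mod 8); ε(u)ε(v)=0·0, αω(v)=-6·1, βω(u)=-6·1; sum ≡ 0  ⇒  +1.
(a,b)_31: α=1, u≡22; β=2, v≡23 (mod 31); (22|31)=-1, (23|31)=-1; sign (−1)^0·-1^2·-1^1 = -1.
(-136059, -46835 / ℚ) ramifies at {31, ∞}: a division algebra.

[31, inf]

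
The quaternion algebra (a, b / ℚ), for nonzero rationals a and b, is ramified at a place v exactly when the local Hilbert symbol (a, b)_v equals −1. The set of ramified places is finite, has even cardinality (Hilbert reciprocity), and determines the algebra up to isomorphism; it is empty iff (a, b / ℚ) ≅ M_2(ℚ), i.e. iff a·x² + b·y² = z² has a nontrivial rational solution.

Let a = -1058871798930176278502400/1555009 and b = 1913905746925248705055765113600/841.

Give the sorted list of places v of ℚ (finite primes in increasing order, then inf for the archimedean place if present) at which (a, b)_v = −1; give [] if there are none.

Mod squares: a ≡ -1271, b ≡ 5466571. Check v ∈ {∞, 2, 3, 5, 11, 17, 23, 29, 31, 41, 43}.
v=5: a=5^2·(≡1), b=5^2·(≡4) mod 5; (1|5)=+1, (4|5)=+1; (−1)^{2·2·2}·(+1)^2·(+1)^2 = +1.
v=17: a=17^2·(≡16), b=17^3·(≡13) mod 17; (16|17)=+1, (13|17)=+1; (−1)^{2·3·8}·(+1)^3·(+1)^2 = +1.
v=11: a=11^4·(≡1), b=11^5·(≡3) mod 11; (1|11)=+1, (3|11)=+1; (−1)^{4·5·5}·(+1)^5·(+1)^4 = +1.
v=41: a=41^3·(≡36), b=41^5·(≡21) mod 41; (36|41)=+1, (21|41)=+1; (−1)^{3·5·20}·(+1)^5·(+1)^3 = +1.
v=31: a=31^3·(≡11), b=31^3·(≡11) mod 31; (11|31)=-1, (11|31)=-1; (−1)^{3·3·15}·(-1)^3·(-1)^3 = -1.
v=2: v_2(a)=10, v_2(b)=8; units ≡ 1, 3 (mod 8); ε·ε+αω+βω = 0·1+10·1+8·0 ≡ 0  ⇒  (a,b)_2 = +1.
v=3: a=3^2·(≡1), b=3^2·(≡1) mod 3; (1|3)=+1, (1|3)=+1; (−1)^{2·2·1}·(+1)^2·(+1)^2 = +1.
v=43: a=43^-2·(≡42), b=43^0·(≡1) mod 43; (42|43)=-1, (1|43)=+1; (−1)^{-2·0·21}·(-1)^0·(+1)^-2 = +1.
v=23: a=23^2·(≡21), b=23^3·(≡4) mod 23; (21|23)=-1, (4|23)=+1; (−1)^{2·3·11}·(-1)^3·(+1)^2 = -1.
v=∞: -1271 < 0 and 5466571 > 0  ⇒  (a,b)_∞ = +1.
v=29: a=29^-2·(≡6), b=29^-2·(≡7) mod 29; (6|29)=+1, (7|29)=+1; (−1)^{-2·-2·14}·(+1)^-2·(+1)^-2 = +1.
(-1271, 5466571 / ℚ) ramifies at {23, 31}: a division algebra.

[23, 31]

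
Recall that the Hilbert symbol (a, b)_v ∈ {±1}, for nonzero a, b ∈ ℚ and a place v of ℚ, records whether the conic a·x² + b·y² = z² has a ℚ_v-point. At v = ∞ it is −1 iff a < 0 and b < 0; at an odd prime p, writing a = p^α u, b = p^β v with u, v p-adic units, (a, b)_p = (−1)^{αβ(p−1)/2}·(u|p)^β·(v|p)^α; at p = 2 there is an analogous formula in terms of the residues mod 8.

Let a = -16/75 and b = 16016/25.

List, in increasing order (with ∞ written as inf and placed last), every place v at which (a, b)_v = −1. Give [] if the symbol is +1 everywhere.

[3, 11]

Mod squares: a ≡ -3, b ≡ 1001. Check v ∈ {∞, 2, 3, 5, 7, 11, 13}.
v=3: a=3^-1·(≡2), b=3^0·(≡2) mod 3; (2|3)=-1, (2|3)=-1; (−1)^{-1·0·1}·(-1)^0·(-1)^-1 = -1.
v=11: a=11^0·(≡8), b=11^1·(≡5) mod 11; (8|11)=-1, (5|11)=+1; (−1)^{0·1·5}·(-1)^1·(+1)^0 = -1.
v=2: v_2(a)=4, v_2(b)=4; units ≡ 5, 1 (mod 8); ε·ε+αω+βω = 0·0+4·0+4·1 ≡ 0  ⇒  (a,b)_2 = +1.
v=5: a=5^-2·(≡3), b=5^-2·(≡1) mod 5; (3|5)=-1, (1|5)=+1; (−1)^{-2·-2·2}·(-1)^-2·(+1)^-2 = +1.
v=7: a=7^0·(≡1), b=7^1·(≡5) mod 7; (1|7)=+1, (5|7)=-1; (−1)^{0·1·3}·(+1)^1·(-1)^0 = +1.
v=13: a=13^0·(≡1), b=13^1·(≡3) mod 13; (1|13)=+1, (3|13)=+1; (−1)^{0·1·6}·(+1)^1·(+1)^0 = +1.
v=∞: -3 < 0 and 1001 > 0  ⇒  (a,b)_∞ = +1.
|Ram(-3, 1001)| = 2, even; anisotropic at {3, 11}.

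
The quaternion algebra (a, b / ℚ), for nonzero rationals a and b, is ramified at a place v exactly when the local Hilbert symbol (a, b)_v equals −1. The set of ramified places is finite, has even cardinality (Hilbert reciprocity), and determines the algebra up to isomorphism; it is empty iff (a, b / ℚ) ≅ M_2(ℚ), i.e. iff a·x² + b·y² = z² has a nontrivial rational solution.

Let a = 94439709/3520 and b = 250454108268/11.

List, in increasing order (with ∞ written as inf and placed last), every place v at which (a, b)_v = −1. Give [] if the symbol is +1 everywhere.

(a, b) ≡ (40755, 3553) mod (ℚ^×)²; places V = {2, 3, 5, 7, 11, 13, 17, 19, ∞}.
(a,b)_2: α=-6, β=2; u≡3, v≡1 (mod 8); ε(u)ε(v)=1·0, αω(v)=-6·0, βω(u)=2·1; sum ≡ 0  ⇒  +1.
(a,b)_7: α=2, u≡4; β=2, v≡1 (mod 7); (4|7)=+1, (1|7)=+1; sign (−1)^0·+1^2·+1^2 = +1.
(a,b)_11: α=-1, u≡1; β=-1, v≡1 (mod 11); (1|11)=+1, (1|11)=+1; sign (−1)^1·+1^-1·+1^-1 = -1.
(a,b)_13: α=1, u≡5; β=2, v≡9 (mod 13); (5|13)=-1, (9|13)=+1; sign (−1)^0·-1^2·+1^1 = +1.
(a,b)_∞: sgn(40755)=+, sgn(3553)=+, so +1.
(a,b)_17: α=2, u≡7; β=3, v≡5 (mod 17); (7|17)=-1, (5|17)=-1; sign (−1)^0·-1^3·-1^2 = -1.
(a,b)_19: α=1, u≡7; β=1, v≡16 (mod 19); (7|19)=+1, (16|19)=+1; sign (−1)^1·+1^1·+1^1 = -1.
(a,b)_5: α=-1, u≡1; β=0, v≡3 (mod 5); (1|5)=+1, (3|5)=-1; sign (−1)^0·+1^0·-1^-1 = -1.
(a,b)_3: α=3, u≡1; β=4, v≡1 (mod 3); (1|3)=+1, (1|3)=+1; sign (−1)^0·+1^4·+1^3 = +1.
(40755, 3553 / ℚ) ramifies at {5, 11, 17, 19}: a division algebra.

[5, 11, 17, 19]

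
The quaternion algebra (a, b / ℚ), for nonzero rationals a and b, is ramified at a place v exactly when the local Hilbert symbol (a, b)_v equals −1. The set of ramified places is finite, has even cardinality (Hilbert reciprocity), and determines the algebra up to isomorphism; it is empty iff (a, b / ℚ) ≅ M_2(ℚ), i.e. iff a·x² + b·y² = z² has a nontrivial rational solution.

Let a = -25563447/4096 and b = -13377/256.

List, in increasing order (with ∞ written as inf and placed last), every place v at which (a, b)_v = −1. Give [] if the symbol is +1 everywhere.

Mod squares: a ≡ -7, b ≡ -273. Check v ∈ {∞, 2, 3, 7, 13}.
v=∞: -7 < 0 and -273 < 0  ⇒  (a,b)_∞ = -1.
v=7: a=7^5·(≡5), b=7^3·(≡6) mod 7; (5|7)=-1, (6|7)=-1; (−1)^{5·3·3}·(-1)^3·(-1)^5 = -1.
v=2: v_2(a)=-12, v_2(b)=-8; units ≡ 1, 7 (mod 8); ε·ε+αω+βω = 0·1+-12·0+-8·0 ≡ 0  ⇒  (a,b)_2 = +1.
v=13: a=13^2·(≡5), b=13^1·(≡7) mod 13; (5|13)=-1, (7|13)=-1; (−1)^{2·1·6}·(-1)^1·(-1)^2 = -1.
v=3: a=3^2·(≡2), b=3^1·(≡2) mod 3; (2|3)=-1, (2|3)=-1; (−1)^{2·1·1}·(-1)^1·(-1)^2 = -1.
|Ram(-7, -273)| = 4, even; anisotropic at {3, 7, 13, ∞}.

[3, 7, 13, inf]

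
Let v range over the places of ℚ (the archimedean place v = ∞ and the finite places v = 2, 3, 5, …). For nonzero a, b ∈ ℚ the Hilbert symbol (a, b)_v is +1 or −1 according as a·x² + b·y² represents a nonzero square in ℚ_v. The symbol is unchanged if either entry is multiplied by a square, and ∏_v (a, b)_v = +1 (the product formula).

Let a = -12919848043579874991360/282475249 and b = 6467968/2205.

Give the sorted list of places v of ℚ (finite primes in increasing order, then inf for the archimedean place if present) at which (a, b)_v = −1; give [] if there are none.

[13, 23]

Mod squares: a ≡ -85, b ≡ 2990. Check v ∈ {∞, 2, 3, 5, 7, 13, 17, 23}.
v=13: a=13^8·(≡8), b=13^3·(≡4) mod 13; (8|13)=-1, (4|13)=+1; (−1)^{8·3·6}·(-1)^3·(+1)^8 = -1.
v=7: a=7^-10·(≡3), b=7^-2·(≡1) mod 7; (3|7)=-1, (1|7)=+1; (−1)^{-10·-2·3}·(-1)^-2·(+1)^-10 = +1.
v=23: a=23^4·(≡10), b=23^1·(≡17) mod 23; (10|23)=-1, (17|23)=-1; (−1)^{4·1·11}·(-1)^1·(-1)^4 = -1.
v=3: a=3^2·(≡2), b=3^-2·(≡2) mod 3; (2|3)=-1, (2|3)=-1; (−1)^{2·-2·1}·(-1)^-2·(-1)^2 = +1.
v=17: a=17^3·(≡12), b=17^0·(≡1) mod 17; (12|17)=-1, (1|17)=+1; (−1)^{3·0·8}·(-1)^0·(+1)^3 = +1.
v=∞: -85 < 0 and 2990 > 0  ⇒  (a,b)_∞ = +1.
v=2: v_2(a)=8, v_2(b)=7; units ≡ 3, 7 (mod 8); ε·ε+αω+βω = 1·1+8·0+7·1 ≡ 0  ⇒  (a,b)_2 = +1.
v=5: a=5^1·(≡2), b=5^-1·(≡3) mod 5; (2|5)=-1, (3|5)=-1; (−1)^{1·-1·2}·(-1)^-1·(-1)^1 = +1.
Ram(-85, 2990) = {13, 23}; no ℚ_13-point on the conic.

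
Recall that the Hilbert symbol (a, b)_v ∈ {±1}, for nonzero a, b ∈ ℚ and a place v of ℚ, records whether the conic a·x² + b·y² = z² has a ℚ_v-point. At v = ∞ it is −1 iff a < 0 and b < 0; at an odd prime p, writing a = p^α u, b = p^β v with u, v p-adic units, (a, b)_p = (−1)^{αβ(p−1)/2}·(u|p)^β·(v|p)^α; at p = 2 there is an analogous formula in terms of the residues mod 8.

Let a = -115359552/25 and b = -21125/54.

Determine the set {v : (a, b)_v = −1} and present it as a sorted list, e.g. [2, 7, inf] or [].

(a, b) ≡ (-77, -30) mod (ℚ^×)²; places V = {2, 3, 5, 7, 11, 13, 17, ∞}.
(a,b)_3: α=4, u≡1; β=-3, v≡2 (mod 3); (1|3)=+1, (2|3)=-1; sign (−1)^0·+1^-3·-1^4 = +1.
(a,b)_∞: sgn(-77)=−, sgn(-30)=−, so -1.
(a,b)_11: α=1, u≡1; β=0, v≡5 (mod 11); (1|11)=+1, (5|11)=+1; sign (−1)^0·+1^0·+1^1 = +1.
(a,b)_7: α=1, u≡6; β=0, v≡3 (mod 7); (6|7)=-1, (3|7)=-1; sign (−1)^0·-1^0·-1^1 = -1.
(a,b)_17: α=2, u≡16; β=0, v≡2 (mod 17); (16|17)=+1, (2|17)=+1; sign (−1)^0·+1^0·+1^2 = +1.
(a,b)_5: α=-2, u≡3; β=3, v≡4 (mod 5); (3|5)=-1, (4|5)=+1; sign (−1)^0·-1^3·+1^-2 = -1.
(a,b)_13: α=0, u≡9; β=2, v≡9 (mod 13); (9|13)=+1, (9|13)=+1; sign (−1)^0·+1^2·+1^0 = +1.
(a,b)_2: α=6, β=-1; u≡3, v≡1 (mod 8); ε(u)ε(v)=1·0, αω(v)=6·0, βω(u)=-1·1; sum ≡ 1  ⇒  -1.
|Ram(-77, -30)| = 4, even; anisotropic at {2, 5, 7, ∞}.

[2, 5, 7, inf]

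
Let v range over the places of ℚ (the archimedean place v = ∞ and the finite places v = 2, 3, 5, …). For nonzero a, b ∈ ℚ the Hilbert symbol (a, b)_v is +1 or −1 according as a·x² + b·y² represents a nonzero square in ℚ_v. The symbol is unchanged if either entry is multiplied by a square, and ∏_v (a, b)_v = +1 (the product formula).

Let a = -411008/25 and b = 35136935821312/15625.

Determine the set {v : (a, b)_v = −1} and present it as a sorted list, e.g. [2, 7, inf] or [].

Mod squares: a ≡ -38, b ≡ 13. Check v ∈ {∞, 2, 5, 13, 19}.
v=5: a=5^-2·(≡2), b=5^-6·(≡2) mod 5; (2|5)=-1, (2|5)=-1; (−1)^{-2·-6·2}·(-1)^-6·(-1)^-2 = +1.
v=∞: -38 < 0 and 13 > 0  ⇒  (a,b)_∞ = +1.
v=2: v_2(a)=7, v_2(b)=18; units ≡ 5, 5 (mod 8); ε·ε+αω+βω = 0·0+7·1+18·1 ≡ 1  ⇒  (a,b)_2 = -1.
v=13: a=13^2·(≡1), b=13^5·(≡10) mod 13; (1|13)=+1, (10|13)=+1; (−1)^{2·5·6}·(+1)^5·(+1)^2 = +1.
v=19: a=19^1·(≡11), b=19^2·(≡2) mod 19; (11|19)=+1, (2|19)=-1; (−1)^{1·2·9}·(+1)^2·(-1)^1 = -1.
Ram(-38, 13) = {2, 19}; no ℚ_2-point on the conic.

[2, 19]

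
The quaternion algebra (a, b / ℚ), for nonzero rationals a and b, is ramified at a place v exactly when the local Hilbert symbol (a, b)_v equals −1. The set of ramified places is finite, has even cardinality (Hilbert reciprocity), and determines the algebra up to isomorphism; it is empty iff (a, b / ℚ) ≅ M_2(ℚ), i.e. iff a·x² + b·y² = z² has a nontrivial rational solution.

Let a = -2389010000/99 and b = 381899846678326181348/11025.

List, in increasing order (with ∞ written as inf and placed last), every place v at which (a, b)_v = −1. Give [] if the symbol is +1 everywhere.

(a, b) ≡ (-2627911, 114257) mod (ℚ^×)²; places V = {2, 3, 5, 7, 11, 13, 17, 23, 47, ∞}.
(a,b)_∞: sgn(-2627911)=−, sgn(114257)=+, so +1.
(a,b)_13: α=1, u≡10; β=3, v≡1 (mod 13); (10|13)=+1, (1|13)=+1; sign (−1)^0·+1^3·+1^1 = +1.
(a,b)_11: α=-1, u≡7; β=5, v≡3 (mod 11); (7|11)=-1, (3|11)=+1; sign (−1)^1·-1^5·+1^-1 = +1.
(a,b)_17: α=1, u≡9; β=3, v≡10 (mod 17); (9|17)=+1, (10|17)=-1; sign (−1)^0·+1^3·-1^1 = -1.
(a,b)_7: α=0, u≡1; β=-2, v≡3 (mod 7); (1|7)=+1, (3|7)=-1; sign (−1)^0·+1^-2·-1^0 = +1.
(a,b)_23: α=1, u≡10; β=2, v≡6 (mod 23); (10|23)=-1, (6|23)=+1; sign (−1)^0·-1^2·+1^1 = +1.
(a,b)_47: α=1, u≡6; β=3, v≡12 (mod 47); (6|47)=+1, (12|47)=+1; sign (−1)^1·+1^3·+1^1 = -1.
(a,b)_2: α=4, β=2; u≡1, v≡1 (mod 8); ε(u)ε(v)=0·0, αω(v)=4·0, βω(u)=2·0; sum ≡ 0  ⇒  +1.
(a,b)_3: α=-2, u≡2; β=-2, v≡2 (mod 3); (2|3)=-1, (2|3)=-1; sign (−1)^0·-1^-2·-1^-2 = +1.
(a,b)_5: α=4, u≡1; β=-2, v≡3 (mod 5); (1|5)=+1, (3|5)=-1; sign (−1)^0·+1^-2·-1^4 = +1.
(-2627911, 114257 / ℚ) ramifies at {17, 47}: a division algebra.

[17, 47]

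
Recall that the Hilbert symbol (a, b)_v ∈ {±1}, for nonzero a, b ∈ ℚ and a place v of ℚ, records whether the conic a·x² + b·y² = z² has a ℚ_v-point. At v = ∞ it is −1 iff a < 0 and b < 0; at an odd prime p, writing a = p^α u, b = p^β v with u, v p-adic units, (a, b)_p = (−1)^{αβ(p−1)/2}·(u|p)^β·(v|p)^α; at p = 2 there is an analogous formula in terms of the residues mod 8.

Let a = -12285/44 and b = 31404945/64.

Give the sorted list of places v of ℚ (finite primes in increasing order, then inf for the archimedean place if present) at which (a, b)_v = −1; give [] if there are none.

(a, b) ≡ (-15015, 2145) mod (ℚ^×)²; places V = {2, 3, 5, 7, 11, 13, ∞}.
(a,b)_2: α=-2, β=-6; u≡1, v≡1 (mod 8); ε(u)ε(v)=0·0, αω(v)=-2·0, βω(u)=-6·0; sum ≡ 0  ⇒  +1.
(a,b)_11: α=-1, u≡6; β=5, v≡7 (mod 11); (6|11)=-1, (7|11)=-1; sign (−1)^1·-1^5·-1^-1 = -1.
(a,b)_3: α=3, u≡2; β=1, v≡1 (mod 3); (2|3)=-1, (1|3)=+1; sign (−1)^1·-1^1·+1^3 = +1.
(a,b)_7: α=1, u≡1; β=0, v≡5 (mod 7); (1|7)=+1, (5|7)=-1; sign (−1)^0·+1^0·-1^1 = -1.
(a,b)_∞: sgn(-15015)=−, sgn(2145)=+, so +1.
(a,b)_5: α=1, u≡2; β=1, v≡1 (mod 5); (2|5)=-1, (1|5)=+1; sign (−1)^0·-1^1·+1^1 = -1.
(a,b)_13: α=1, u≡6; β=1, v≡12 (mod 13); (6|13)=-1, (12|13)=+1; sign (−1)^0·-1^1·+1^1 = -1.
|Ram(-15015, 2145)| = 4, even; anisotropic at {5, 7, 11, 13}.

[5, 7, 11, 13]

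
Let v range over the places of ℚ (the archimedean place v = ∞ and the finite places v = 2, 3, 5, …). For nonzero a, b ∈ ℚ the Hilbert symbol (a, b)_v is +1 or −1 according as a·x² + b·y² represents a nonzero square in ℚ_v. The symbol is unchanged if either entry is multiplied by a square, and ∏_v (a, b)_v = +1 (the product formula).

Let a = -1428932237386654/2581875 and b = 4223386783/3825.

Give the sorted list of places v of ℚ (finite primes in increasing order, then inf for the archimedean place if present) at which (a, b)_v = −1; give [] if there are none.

[2, 3, 13, 17]

Mod squares: a ≡ -14586, b ≡ 119. Check v ∈ {∞, 2, 3, 5, 7, 11, 13, 17, 29}.
v=29: a=29^2·(≡20), b=29^2·(≡3) mod 29; (20|29)=+1, (3|29)=-1; (−1)^{2·2·14}·(+1)^2·(-1)^2 = +1.
v=3: a=3^-5·(≡1), b=3^-2·(≡2) mod 3; (1|3)=+1, (2|3)=-1; (−1)^{-5·-2·1}·(+1)^-2·(-1)^-5 = -1.
v=13: a=13^3·(≡1), b=13^0·(≡6) mod 13; (1|13)=+1, (6|13)=-1; (−1)^{3·0·6}·(+1)^0·(-1)^3 = -1.
v=11: a=11^5·(≡9), b=11^4·(≡4) mod 11; (9|11)=+1, (4|11)=+1; (−1)^{5·4·5}·(+1)^4·(+1)^5 = +1.
v=5: a=5^-4·(≡1), b=5^-2·(≡1) mod 5; (1|5)=+1, (1|5)=+1; (−1)^{-4·-2·2}·(+1)^-2·(+1)^-4 = +1.
v=∞: -14586 < 0 and 119 > 0  ⇒  (a,b)_∞ = +1.
v=17: a=17^-1·(≡9), b=17^-1·(≡7) mod 17; (9|17)=+1, (7|17)=-1; (−1)^{-1·-1·8}·(+1)^-1·(-1)^-1 = -1.
v=2: v_2(a)=1, v_2(b)=0; units ≡ 3, 7 (mod 8); ε·ε+αω+βω = 1·1+1·0+0·1 ≡ 1  ⇒  (a,b)_2 = -1.
v=7: a=7^4·(≡2), b=7^3·(≡6) mod 7; (2|7)=+1, (6|7)=-1; (−1)^{4·3·3}·(+1)^3·(-1)^4 = +1.
|Ram(-14586, 119)| = 4, even; anisotropic at {2, 3, 13, 17}.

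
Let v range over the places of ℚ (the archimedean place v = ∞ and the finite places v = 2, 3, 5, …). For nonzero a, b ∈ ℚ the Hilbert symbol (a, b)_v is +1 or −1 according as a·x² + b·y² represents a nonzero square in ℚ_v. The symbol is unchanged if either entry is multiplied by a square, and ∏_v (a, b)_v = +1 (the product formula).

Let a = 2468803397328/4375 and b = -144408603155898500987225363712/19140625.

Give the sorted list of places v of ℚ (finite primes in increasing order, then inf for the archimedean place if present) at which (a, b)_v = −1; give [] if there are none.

[2, 19, 37, 53]

(a, b) ≡ (13334586251, -23693) mod (ℚ^×)²; places V = {2, 3, 5, 7, 19, 29, 37, 41, 43, 53, ∞}.
(a,b)_19: α=1, u≡5; β=3, v≡4 (mod 19); (5|19)=+1, (4|19)=+1; sign (−1)^1·+1^3·+1^1 = -1.
(a,b)_∞: sgn(13334586251)=+, sgn(-23693)=−, so +1.
(a,b)_5: α=-4, u≡4; β=-8, v≡2 (mod 5); (4|5)=+1, (2|5)=-1; sign (−1)^0·+1^-8·-1^-4 = +1.
(a,b)_37: α=1, u≡2; β=2, v≡22 (mod 37); (2|37)=-1, (22|37)=-1; sign (−1)^0·-1^2·-1^1 = -1.
(a,b)_43: α=1, u≡35; β=3, v≡39 (mod 43); (35|43)=+1, (39|43)=-1; sign (−1)^1·+1^3·-1^1 = +1.
(a,b)_3: α=4, u≡2; β=8, v≡1 (mod 3); (2|3)=-1, (1|3)=+1; sign (−1)^0·-1^8·+1^4 = +1.
(a,b)_7: α=-1, u≡1; β=-2, v≡2 (mod 7); (1|7)=+1, (2|7)=+1; sign (−1)^0·+1^-2·+1^-1 = +1.
(a,b)_2: α=4, β=8; u≡3, v≡3 (mod 8); ε(u)ε(v)=1·1, αω(v)=4·1, βω(u)=8·1; sum ≡ 1  ⇒  -1.
(a,b)_29: α=1, u≡23; β=3, v≡23 (mod 29); (23|29)=+1, (23|29)=+1; sign (−1)^0·+1^3·+1^1 = +1.
(a,b)_53: α=1, u≡40; β=2, v≡33 (mod 53); (40|53)=+1, (33|53)=-1; sign (−1)^0·+1^2·-1^1 = -1.
(a,b)_41: α=1, u≡33; β=2, v≡33 (mod 41); (33|41)=+1, (33|41)=+1; sign (−1)^0·+1^2·+1^1 = +1.
(13334586251, -23693 / ℚ) ramifies at {2, 19, 37, 53}: a division algebra.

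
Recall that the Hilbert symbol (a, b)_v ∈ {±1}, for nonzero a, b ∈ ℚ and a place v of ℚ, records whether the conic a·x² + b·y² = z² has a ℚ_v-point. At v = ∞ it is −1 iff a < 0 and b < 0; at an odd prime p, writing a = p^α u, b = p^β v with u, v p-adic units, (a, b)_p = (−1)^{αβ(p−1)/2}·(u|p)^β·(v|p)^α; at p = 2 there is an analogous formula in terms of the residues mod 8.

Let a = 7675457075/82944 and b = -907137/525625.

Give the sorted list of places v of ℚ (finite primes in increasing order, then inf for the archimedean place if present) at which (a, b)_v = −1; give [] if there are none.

[2, 19]

(a, b) ≡ (1062347, -17) mod (ℚ^×)²; places V = {2, 3, 5, 7, 11, 13, 17, 19, 23, 29, ∞}.
(a,b)_5: α=2, u≡2; β=-4, v≡3 (mod 5); (2|5)=-1, (3|5)=-1; sign (−1)^0·-1^-4·-1^2 = +1.
(a,b)_23: α=1, u≡14; β=0, v≡1 (mod 23); (14|23)=-1, (1|23)=+1; sign (−1)^0·-1^0·+1^1 = +1.
(a,b)_3: α=-4, u≡2; β=2, v≡1 (mod 3); (2|3)=-1, (1|3)=+1; sign (−1)^0·-1^2·+1^-4 = +1.
(a,b)_29: α=0, u≡19; β=-2, v≡8 (mod 29); (19|29)=-1, (8|29)=-1; sign (−1)^0·-1^-2·-1^0 = +1.
(a,b)_7: α=0, u≡6; β=2, v≡1 (mod 7); (6|7)=-1, (1|7)=+1; sign (−1)^0·-1^2·+1^0 = +1.
(a,b)_13: α=1, u≡9; β=0, v≡9 (mod 13); (9|13)=+1, (9|13)=+1; sign (−1)^0·+1^0·+1^1 = +1.
(a,b)_17: α=3, u≡9; β=1, v≡1 (mod 17); (9|17)=+1, (1|17)=+1; sign (−1)^0·+1^1·+1^3 = +1.
(a,b)_19: α=1, u≡2; β=0, v≡2 (mod 19); (2|19)=-1, (2|19)=-1; sign (−1)^0·-1^0·-1^1 = -1.
(a,b)_11: α=1, u≡7; β=2, v≡5 (mod 11); (7|11)=-1, (5|11)=+1; sign (−1)^0·-1^2·+1^1 = +1.
(a,b)_∞: sgn(1062347)=+, sgn(-17)=−, so +1.
(a,b)_2: α=-10, β=0; u≡3, v≡7 (mod 8); ε(u)ε(v)=1·1, αω(v)=-10·0, βω(u)=0·1; sum ≡ 1  ⇒  -1.
Ram(1062347, -17) = {2, 19}; no ℚ_2-point on the conic.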